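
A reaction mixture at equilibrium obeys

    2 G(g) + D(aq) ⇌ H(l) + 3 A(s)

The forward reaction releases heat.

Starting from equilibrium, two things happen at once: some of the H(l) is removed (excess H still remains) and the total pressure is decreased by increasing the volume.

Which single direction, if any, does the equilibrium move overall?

left

H is a pure liquid; its activity is 1 regardless of amount, so Q is unaffected — no shift from this change.
Gas moles: reactants 2, products 0 (Δn_gas = -2). Expansion shifts the system toward the side with more moles of gas — to the left.
Only the nonzero effect(s) matter; the net shift is to the left.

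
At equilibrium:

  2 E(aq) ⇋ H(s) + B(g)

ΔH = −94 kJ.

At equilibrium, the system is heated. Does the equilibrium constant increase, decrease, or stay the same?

K depends on temperature via the van 't Hoff relation. The forward reaction is exothermic, so raising T decreases K.

decreases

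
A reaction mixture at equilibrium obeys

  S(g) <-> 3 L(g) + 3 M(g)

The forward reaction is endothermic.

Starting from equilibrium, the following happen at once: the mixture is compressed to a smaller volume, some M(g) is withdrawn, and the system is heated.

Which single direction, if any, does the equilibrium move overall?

Gas moles: reactants 1, products 6 (Δn_gas = +5). Compression shifts the system toward the side with fewer moles of gas — to the left.
Removing M (g), a product, drives the reaction to the right.
The forward reaction is endothermic. Raising T favours the endothermic direction — shift to the right.
The individual effects push in opposite directions; without quantitative information the net direction cannot be determined.

cannot be determined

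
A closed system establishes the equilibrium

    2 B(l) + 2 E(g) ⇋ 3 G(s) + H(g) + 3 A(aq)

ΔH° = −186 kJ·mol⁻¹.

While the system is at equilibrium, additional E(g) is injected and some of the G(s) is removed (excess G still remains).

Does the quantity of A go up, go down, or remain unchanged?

increases

Adding E (g), a reactant, drives the reaction to the right.
G is a pure solid; its activity is 1 regardless of amount, so Q is unaffected — no shift from this change.
The net shift is to the right. A is a product, so its amount increases.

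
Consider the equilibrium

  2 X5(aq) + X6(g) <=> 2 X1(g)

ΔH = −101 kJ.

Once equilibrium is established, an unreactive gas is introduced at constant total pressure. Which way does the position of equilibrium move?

right

Adding inert gas at constant total pressure expands the volume and lowers every reacting partial pressure. With Δn_gas = 2 − 1 = +1, Q moves away from K toward the side with fewer gas moles, so the system shifts toward the side with more gas moles — to the right.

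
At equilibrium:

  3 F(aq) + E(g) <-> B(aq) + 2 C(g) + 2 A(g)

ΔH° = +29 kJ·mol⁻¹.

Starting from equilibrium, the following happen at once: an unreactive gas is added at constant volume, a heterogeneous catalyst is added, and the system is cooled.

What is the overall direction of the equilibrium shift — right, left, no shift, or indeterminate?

At constant volume, adding an inert gas leaves every reacting species' partial pressure unchanged, so Q is unchanged — no shift from this change.
A catalyst speeds both forward and reverse rates equally; it changes neither Q nor K — no shift from this change.
The forward reaction is endothermic. Lowering T favours the exothermic direction — shift to the left.
Only the nonzero effect(s) matter; the net shift is to the left.

left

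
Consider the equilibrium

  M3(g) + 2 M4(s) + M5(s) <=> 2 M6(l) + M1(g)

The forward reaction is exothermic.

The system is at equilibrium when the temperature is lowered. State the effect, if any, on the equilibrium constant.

increases

K depends on temperature via the van 't Hoff relation. The forward reaction is exothermic, so lowering T increases K.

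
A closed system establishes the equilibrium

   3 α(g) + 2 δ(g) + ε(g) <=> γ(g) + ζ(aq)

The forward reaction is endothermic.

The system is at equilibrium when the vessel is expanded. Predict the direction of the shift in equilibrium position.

left

Gas moles: reactants 6, products 1 (Δn_gas = -5). Expansion shifts the system toward the side with more moles of gas — to the left.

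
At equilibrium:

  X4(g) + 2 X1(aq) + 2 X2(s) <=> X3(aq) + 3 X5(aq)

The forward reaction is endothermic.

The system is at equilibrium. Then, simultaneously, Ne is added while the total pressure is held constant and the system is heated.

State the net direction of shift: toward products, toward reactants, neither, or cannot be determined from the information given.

cannot be determined

Adding inert gas at constant total pressure expands the volume and lowers every reacting partial pressure. With Δn_gas = 0 − 1 = -1, Q moves away from K toward the side with fewer gas moles, so the system shifts toward the side with more gas moles — to the left.
The forward reaction is endothermic. Raising T favours the endothermic direction — shift to the right.
The individual effects push in opposite directions; without quantitative information the net direction cannot be determined.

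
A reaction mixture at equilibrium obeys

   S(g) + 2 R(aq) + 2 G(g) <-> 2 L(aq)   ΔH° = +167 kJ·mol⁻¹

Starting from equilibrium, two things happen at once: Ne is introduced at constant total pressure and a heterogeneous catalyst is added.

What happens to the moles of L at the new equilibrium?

decreases

Adding inert gas at constant total pressure expands the volume and lowers every reacting partial pressure. With Δn_gas = 0 − 3 = -3, Q moves away from K toward the side with fewer gas moles, so the system shifts toward the side with more gas moles — to the left.
A catalyst speeds both forward and reverse rates equally; it changes neither Q nor K — no shift from this change.
The net shift is to the left. L is a product, so its amount decreases.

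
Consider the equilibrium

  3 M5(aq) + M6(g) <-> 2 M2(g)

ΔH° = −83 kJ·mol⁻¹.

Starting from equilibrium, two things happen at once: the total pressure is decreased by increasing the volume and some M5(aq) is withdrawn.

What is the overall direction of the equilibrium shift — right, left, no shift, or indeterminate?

cannot be determined

Gas moles: reactants 1, products 2 (Δn_gas = +1). Expansion shifts the system toward the side with more moles of gas — to the right.
Removing M5 (aq), a reactant, drives the reaction to the left.
The individual effects push in opposite directions; without quantitative information the net direction cannot be determined.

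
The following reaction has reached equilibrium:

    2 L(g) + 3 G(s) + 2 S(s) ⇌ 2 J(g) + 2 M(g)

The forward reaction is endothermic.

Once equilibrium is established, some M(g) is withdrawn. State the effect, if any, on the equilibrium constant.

The equilibrium constant depends only on temperature. This perturbation may move the position of equilibrium, but since T is unchanged, K itself is unchanged.

unchanged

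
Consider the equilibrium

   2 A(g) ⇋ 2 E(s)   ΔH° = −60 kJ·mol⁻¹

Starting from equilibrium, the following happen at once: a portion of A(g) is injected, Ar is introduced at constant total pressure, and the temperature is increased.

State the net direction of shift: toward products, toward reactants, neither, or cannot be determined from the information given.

cannot be determined

Adding A (g), a reactant, drives the reaction to the right.
Adding inert gas at constant total pressure expands the volume and lowers every reacting partial pressure. With Δn_gas = 0 − 2 = -2, Q moves away from K toward the side with fewer gas moles, so the system shifts toward the side with more gas moles — to the left.
The forward reaction is exothermic. Raising T favours the endothermic direction — shift to the left.
The individual effects push in opposite directions; without quantitative information the net direction cannot be determined.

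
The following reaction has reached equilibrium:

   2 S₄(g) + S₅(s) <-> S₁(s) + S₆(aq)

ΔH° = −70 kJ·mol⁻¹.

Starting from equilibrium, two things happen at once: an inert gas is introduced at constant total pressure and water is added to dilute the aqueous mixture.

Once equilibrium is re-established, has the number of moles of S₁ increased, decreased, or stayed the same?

Adding inert gas at constant total pressure expands the volume and lowers every reacting partial pressure. With Δn_gas = 0 − 2 = -2, Q moves away from K toward the side with fewer gas moles, so the system shifts toward the side with more gas moles — to the left.
Dilution lowers every aqueous concentration by the same factor. Δn_aq = 1 − 0 = +1, so the system shifts toward the side with more dissolved moles — to the right.
The two effects oppose each other, so the net shift — and hence the change in S₁ — cannot be determined from the given information.

cannot be determined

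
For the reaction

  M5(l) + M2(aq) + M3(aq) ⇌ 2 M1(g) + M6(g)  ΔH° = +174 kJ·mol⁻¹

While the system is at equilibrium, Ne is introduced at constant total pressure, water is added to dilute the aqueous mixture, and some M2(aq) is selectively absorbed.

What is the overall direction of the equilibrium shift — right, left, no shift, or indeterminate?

Adding inert gas at constant total pressure expands the volume and lowers every reacting partial pressure. With Δn_gas = 3 − 0 = +3, Q moves away from K toward the side with fewer gas moles, so the system shifts toward the side with more gas moles — to the right.
Dilution lowers every aqueous concentration by the same factor. Δn_aq = 0 − 2 = -2, so the system shifts toward the side with more dissolved moles — to the left.
Removing M2 (aq), a reactant, drives the reaction to the left.
The individual effects push in opposite directions; without quantitative information the net direction cannot be determined.

cannot be determined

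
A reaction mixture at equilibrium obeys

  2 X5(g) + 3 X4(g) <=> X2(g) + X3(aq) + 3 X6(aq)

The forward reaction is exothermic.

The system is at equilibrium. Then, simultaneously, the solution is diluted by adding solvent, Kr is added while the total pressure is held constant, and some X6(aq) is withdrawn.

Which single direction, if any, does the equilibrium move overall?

Dilution lowers every aqueous concentration by the same factor. Δn_aq = 4 − 0 = +4, so the system shifts toward the side with more dissolved moles — to the right.
Adding inert gas at constant total pressure expands the volume and lowers every reacting partial pressure. With Δn_gas = 1 − 5 = -4, Q moves away from K toward the side with fewer gas moles, so the system shifts toward the side with more gas moles — to the left.
Removing X6 (aq), a product, drives the reaction to the right.
The individual effects push in opposite directions; without quantitative information the net direction cannot be determined.

cannot be determined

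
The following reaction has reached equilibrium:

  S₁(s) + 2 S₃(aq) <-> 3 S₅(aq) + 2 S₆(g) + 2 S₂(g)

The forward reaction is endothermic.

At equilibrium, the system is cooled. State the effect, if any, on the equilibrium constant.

K depends on temperature via the van 't Hoff relation. The forward reaction is endothermic, so lowering T decreases K.

decreases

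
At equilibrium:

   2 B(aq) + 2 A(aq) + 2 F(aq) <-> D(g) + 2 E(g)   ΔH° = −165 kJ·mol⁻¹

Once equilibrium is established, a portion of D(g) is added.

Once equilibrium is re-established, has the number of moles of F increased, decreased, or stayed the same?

increases

Adding D (g), a product, drives the reaction to the left.
The net shift is to the left. F is a reactant, so its amount increases.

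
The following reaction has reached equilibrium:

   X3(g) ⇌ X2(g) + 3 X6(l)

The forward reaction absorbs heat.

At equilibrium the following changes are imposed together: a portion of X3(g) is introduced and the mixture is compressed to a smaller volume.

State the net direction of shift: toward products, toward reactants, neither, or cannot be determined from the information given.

right

Adding X3 (g), a reactant, drives the reaction to the right.
Gas moles: reactants 1, products 1. Δn_gas = 0, so a volume change leaves Q equal to K — no shift from this change.
Only the nonzero effect(s) matter; the net shift is to the right.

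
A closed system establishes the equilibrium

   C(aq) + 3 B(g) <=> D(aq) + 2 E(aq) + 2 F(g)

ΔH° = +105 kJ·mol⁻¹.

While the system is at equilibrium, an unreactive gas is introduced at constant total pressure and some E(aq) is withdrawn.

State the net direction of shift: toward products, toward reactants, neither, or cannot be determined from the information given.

Adding inert gas at constant total pressure expands the volume and lowers every reacting partial pressure. With Δn_gas = 2 − 3 = -1, Q moves away from K toward the side with fewer gas moles, so the system shifts toward the side with more gas moles — to the left.
Removing E (aq), a product, drives the reaction to the right.
The individual effects push in opposite directions; without quantitative information the net direction cannot be determined.

cannot be determined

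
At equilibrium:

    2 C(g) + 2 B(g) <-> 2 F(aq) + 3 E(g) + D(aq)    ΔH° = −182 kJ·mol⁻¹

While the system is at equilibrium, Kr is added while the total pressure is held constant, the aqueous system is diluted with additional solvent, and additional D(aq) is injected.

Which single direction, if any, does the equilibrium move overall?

cannot be determined

Adding inert gas at constant total pressure expands the volume and lowers every reacting partial pressure. With Δn_gas = 3 − 4 = -1, Q moves away from K toward the side with fewer gas moles, so the system shifts toward the side with more gas moles — to the left.
Dilution lowers every aqueous concentration by the same factor. Δn_aq = 3 − 0 = +3, so the system shifts toward the side with more dissolved moles — to the right.
Adding D (aq), a product, drives the reaction to the left.
The individual effects push in opposite directions; without quantitative information the net direction cannot be determined.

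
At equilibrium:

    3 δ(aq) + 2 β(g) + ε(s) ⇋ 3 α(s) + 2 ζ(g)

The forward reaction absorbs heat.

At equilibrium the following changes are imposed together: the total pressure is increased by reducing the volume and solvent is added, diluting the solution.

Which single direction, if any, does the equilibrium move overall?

Gas moles: reactants 2, products 2. Δn_gas = 0, so a volume change leaves Q equal to K — no shift from this change.
Dilution lowers every aqueous concentration by the same factor. Δn_aq = 0 − 3 = -3, so the system shifts toward the side with more dissolved moles — to the left.
Only the nonzero effect(s) matter; the net shift is to the left.

left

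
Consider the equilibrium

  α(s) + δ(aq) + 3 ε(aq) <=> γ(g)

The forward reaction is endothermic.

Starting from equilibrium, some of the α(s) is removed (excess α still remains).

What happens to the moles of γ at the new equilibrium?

α is a pure solid; its activity is 1 regardless of amount, so Q is unaffected — no shift from this change.
No net shift occurs, so the amount of γ is unchanged.

unchanged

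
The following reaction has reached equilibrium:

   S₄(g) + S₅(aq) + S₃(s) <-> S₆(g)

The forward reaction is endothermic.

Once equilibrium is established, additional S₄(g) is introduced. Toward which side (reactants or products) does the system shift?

Adding S₄ (g), a reactant, drives the reaction to the right.

right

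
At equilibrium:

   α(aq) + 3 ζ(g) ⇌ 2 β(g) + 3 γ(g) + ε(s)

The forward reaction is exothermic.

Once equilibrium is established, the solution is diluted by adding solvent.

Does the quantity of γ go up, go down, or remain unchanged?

Dilution lowers every aqueous concentration by the same factor. Δn_aq = 0 − 1 = -1, so the system shifts toward the side with more dissolved moles — to the left.
The net shift is to the left. γ is a product, so its amount decreases.

decreases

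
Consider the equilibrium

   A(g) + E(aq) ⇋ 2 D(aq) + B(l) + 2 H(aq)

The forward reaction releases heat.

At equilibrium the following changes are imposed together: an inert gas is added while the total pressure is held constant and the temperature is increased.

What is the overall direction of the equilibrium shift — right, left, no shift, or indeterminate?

left

Adding inert gas at constant total pressure expands the volume and lowers every reacting partial pressure. With Δn_gas = 0 − 1 = -1, Q moves away from K toward the side with fewer gas moles, so the system shifts toward the side with more gas moles — to the left.
The forward reaction is exothermic. Raising T favours the endothermic direction — shift to the left.
All effects act in the same direction — net shift to the left.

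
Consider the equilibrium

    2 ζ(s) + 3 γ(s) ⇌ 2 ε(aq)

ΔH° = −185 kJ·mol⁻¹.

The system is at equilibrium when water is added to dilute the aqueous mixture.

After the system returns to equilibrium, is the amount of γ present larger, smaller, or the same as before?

Dilution lowers every aqueous concentration by the same factor. Δn_aq = 2 − 0 = +2, so the system shifts toward the side with more dissolved moles — to the right.
The net shift is to the right. γ is a reactant, so its amount decreases.

decreases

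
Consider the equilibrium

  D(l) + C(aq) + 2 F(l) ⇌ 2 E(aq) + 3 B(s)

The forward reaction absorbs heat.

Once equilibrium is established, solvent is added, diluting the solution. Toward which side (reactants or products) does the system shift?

Dilution lowers every aqueous concentration by the same factor. Δn_aq = 2 − 1 = +1, so the system shifts toward the side with more dissolved moles — to the right.

right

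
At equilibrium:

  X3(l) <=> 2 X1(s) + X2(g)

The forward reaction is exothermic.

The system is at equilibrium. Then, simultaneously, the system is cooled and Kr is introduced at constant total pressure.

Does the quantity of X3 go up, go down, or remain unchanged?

The forward reaction is exothermic. Lowering T favours the exothermic direction — shift to the right.
Adding inert gas at constant total pressure expands the volume and lowers every reacting partial pressure. With Δn_gas = 1 − 0 = +1, Q moves away from K toward the side with fewer gas moles, so the system shifts toward the side with more gas moles — to the right.
The net shift is to the right. X3 is a reactant, so its amount decreases.

decreases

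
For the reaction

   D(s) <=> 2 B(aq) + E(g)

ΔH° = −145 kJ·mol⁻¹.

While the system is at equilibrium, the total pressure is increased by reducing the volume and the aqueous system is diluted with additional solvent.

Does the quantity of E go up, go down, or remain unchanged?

Gas moles: reactants 0, products 1 (Δn_gas = +1). Compression shifts the system toward the side with fewer moles of gas — to the left.
Dilution lowers every aqueous concentration by the same factor. Δn_aq = 2 − 0 = +2, so the system shifts toward the side with more dissolved moles — to the right.
The two effects oppose each other, so the net shift — and hence the change in E — cannot be determined from the given information.

cannot be determined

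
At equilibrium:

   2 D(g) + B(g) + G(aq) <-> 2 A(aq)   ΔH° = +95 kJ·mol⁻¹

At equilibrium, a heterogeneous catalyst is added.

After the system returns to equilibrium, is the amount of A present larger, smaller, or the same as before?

A catalyst speeds both forward and reverse rates equally; it changes neither Q nor K — no shift from this change.
No net shift occurs, so the amount of A is unchanged.

unchanged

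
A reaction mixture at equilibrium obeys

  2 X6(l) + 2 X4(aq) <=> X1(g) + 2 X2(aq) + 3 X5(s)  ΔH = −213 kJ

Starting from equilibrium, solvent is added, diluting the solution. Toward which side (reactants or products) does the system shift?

no shift

Dilution scales every aqueous concentration by the same factor. Δn_aq = 2 − 2 = 0, so Q is unchanged — no shift.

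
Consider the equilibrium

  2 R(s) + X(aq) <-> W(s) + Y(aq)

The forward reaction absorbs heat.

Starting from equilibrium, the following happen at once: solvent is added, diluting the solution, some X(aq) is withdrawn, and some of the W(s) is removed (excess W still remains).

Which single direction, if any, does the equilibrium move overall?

Dilution scales every aqueous concentration by the same factor. Δn_aq = 1 − 1 = 0, so Q is unchanged — no shift.
Removing X (aq), a reactant, drives the reaction to the left.
W is a pure solid; its activity is 1 regardless of amount, so Q is unaffected — no shift from this change.
Only the nonzero effect(s) matter; the net shift is to the left.

left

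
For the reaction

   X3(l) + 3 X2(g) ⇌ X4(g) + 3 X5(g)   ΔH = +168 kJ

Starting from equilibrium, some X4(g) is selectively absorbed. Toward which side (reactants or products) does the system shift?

Removing X4 (g), a product, drives the reaction to the right.

right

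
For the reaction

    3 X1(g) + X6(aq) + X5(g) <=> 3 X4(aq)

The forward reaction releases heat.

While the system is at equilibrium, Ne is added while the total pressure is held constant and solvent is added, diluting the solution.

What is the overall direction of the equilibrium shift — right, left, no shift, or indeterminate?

Adding inert gas at constant total pressure expands the volume and lowers every reacting partial pressure. With Δn_gas = 0 − 4 = -4, Q moves away from K toward the side with fewer gas moles, so the system shifts toward the side with more gas moles — to the left.
Dilution lowers every aqueous concentration by the same factor. Δn_aq = 3 − 1 = +2, so the system shifts toward the side with more dissolved moles — to the right.
The individual effects push in opposite directions; without quantitative information the net direction cannot be determined.

cannot be determined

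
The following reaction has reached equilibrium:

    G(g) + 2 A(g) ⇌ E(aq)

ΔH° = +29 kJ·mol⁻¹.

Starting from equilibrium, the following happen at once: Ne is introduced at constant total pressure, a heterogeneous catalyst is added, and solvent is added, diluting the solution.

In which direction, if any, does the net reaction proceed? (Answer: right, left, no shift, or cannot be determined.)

Adding inert gas at constant total pressure expands the volume and lowers every reacting partial pressure. With Δn_gas = 0 − 3 = -3, Q moves away from K toward the side with fewer gas moles, so the system shifts toward the side with more gas moles — to the left.
A catalyst speeds both forward and reverse rates equally; it changes neither Q nor K — no shift from this change.
Dilution lowers every aqueous concentration by the same factor. Δn_aq = 1 − 0 = +1, so the system shifts toward the side with more dissolved moles — to the right.
The individual effects push in opposite directions; without quantitative information the net direction cannot be determined.

cannot be determined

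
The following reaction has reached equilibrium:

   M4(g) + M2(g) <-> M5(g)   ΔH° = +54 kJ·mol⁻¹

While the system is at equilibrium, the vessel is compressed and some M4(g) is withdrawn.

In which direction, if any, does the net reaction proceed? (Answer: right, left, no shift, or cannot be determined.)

Gas moles: reactants 2, products 1 (Δn_gas = -1). Compression shifts the system toward the side with fewer moles of gas — to the right.
Removing M4 (g), a reactant, drives the reaction to the left.
The individual effects push in opposite directions; without quantitative information the net direction cannot be determined.

cannot be determined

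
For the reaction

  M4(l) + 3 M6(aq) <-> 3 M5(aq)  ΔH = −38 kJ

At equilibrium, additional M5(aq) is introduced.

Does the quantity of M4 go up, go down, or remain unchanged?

increases

Adding M5 (aq), a product, drives the reaction to the left.
The net shift is to the left. M4 is a reactant, so its amount increases.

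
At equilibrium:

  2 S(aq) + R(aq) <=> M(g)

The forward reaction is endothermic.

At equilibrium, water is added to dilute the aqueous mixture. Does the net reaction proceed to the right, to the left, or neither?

Dilution lowers every aqueous concentration by the same factor. Δn_aq = 0 − 3 = -3, so the system shifts toward the side with more dissolved moles — to the left.

left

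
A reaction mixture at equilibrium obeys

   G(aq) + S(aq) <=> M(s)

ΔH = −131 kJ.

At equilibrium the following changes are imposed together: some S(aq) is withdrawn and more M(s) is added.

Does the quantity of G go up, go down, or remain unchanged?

increases

Removing S (aq), a reactant, drives the reaction to the left.
M is a pure solid; its activity is 1 regardless of amount, so Q is unaffected — no shift from this change.
The net shift is to the left. G is a reactant, so its amount increases.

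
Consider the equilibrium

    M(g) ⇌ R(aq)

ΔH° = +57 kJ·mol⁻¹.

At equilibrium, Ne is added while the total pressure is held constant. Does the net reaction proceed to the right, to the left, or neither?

left

Adding inert gas at constant total pressure expands the volume and lowers every reacting partial pressure. With Δn_gas = 0 − 1 = -1, Q moves away from K toward the side with fewer gas moles, so the system shifts toward the side with more gas moles — to the left.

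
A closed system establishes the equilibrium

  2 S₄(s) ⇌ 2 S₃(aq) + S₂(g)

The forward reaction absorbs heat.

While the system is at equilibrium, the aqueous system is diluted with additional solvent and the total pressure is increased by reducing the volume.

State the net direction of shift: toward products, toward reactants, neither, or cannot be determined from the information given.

Dilution lowers every aqueous concentration by the same factor. Δn_aq = 2 − 0 = +2, so the system shifts toward the side with more dissolved moles — to the right.
Gas moles: reactants 0, products 1 (Δn_gas = +1). Compression shifts the system toward the side with fewer moles of gas — to the left.
The individual effects push in opposite directions; without quantitative information the net direction cannot be determined.

cannot be determined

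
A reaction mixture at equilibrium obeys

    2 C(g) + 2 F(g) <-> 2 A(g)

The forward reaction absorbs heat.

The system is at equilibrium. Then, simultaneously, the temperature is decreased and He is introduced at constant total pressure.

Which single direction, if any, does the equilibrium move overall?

The forward reaction is endothermic. Lowering T favours the exothermic direction — shift to the left.
Adding inert gas at constant total pressure expands the volume and lowers every reacting partial pressure. With Δn_gas = 2 − 4 = -2, Q moves away from K toward the side with fewer gas moles, so the system shifts toward the side with more gas moles — to the left.
All effects act in the same direction — net shift to the left.

left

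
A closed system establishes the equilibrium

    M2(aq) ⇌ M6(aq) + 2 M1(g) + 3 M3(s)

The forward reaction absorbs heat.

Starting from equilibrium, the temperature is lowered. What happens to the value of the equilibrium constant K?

K depends on temperature via the van 't Hoff relation. The forward reaction is endothermic, so lowering T decreases K.

decreases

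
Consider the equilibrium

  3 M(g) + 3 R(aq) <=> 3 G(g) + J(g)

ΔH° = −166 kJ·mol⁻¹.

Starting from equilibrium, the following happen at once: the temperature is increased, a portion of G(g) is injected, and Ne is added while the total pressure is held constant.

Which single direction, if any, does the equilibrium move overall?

The forward reaction is exothermic. Raising T favours the endothermic direction — shift to the left.
Adding G (g), a product, drives the reaction to the left.
Adding inert gas at constant total pressure expands the volume and lowers every reacting partial pressure. With Δn_gas = 4 − 3 = +1, Q moves away from K toward the side with fewer gas moles, so the system shifts toward the side with more gas moles — to the right.
The individual effects push in opposite directions; without quantitative information the net direction cannot be determined.

cannot be determined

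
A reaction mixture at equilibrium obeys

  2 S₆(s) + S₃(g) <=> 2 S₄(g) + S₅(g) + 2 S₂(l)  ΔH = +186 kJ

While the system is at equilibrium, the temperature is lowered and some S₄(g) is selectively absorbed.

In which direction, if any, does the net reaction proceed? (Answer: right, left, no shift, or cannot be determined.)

cannot be determined

The forward reaction is endothermic. Lowering T favours the exothermic direction — shift to the left.
Removing S₄ (g), a product, drives the reaction to the right.
The individual effects push in opposite directions; without quantitative information the net direction cannot be determined.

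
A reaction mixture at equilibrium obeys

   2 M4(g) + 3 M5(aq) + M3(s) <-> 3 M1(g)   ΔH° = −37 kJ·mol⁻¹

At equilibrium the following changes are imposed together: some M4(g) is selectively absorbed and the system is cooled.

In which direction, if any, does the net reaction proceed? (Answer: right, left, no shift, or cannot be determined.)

cannot be determined

Removing M4 (g), a reactant, drives the reaction to the left.
The forward reaction is exothermic. Lowering T favours the exothermic direction — shift to the right.
The individual effects push in opposite directions; without quantitative information the net direction cannot be determined.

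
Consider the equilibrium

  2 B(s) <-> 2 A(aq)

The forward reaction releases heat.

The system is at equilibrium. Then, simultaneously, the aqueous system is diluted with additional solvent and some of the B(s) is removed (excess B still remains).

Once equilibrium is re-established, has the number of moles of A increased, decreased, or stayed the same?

Dilution lowers every aqueous concentration by the same factor. Δn_aq = 2 − 0 = +2, so the system shifts toward the side with more dissolved moles — to the right.
B is a pure solid; its activity is 1 regardless of amount, so Q is unaffected — no shift from this change.
The net shift is to the right. A is a product, so its amount increases.

increases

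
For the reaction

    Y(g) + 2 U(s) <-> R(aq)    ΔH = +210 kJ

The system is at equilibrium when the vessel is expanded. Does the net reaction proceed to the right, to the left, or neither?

Gas moles: reactants 1, products 0 (Δn_gas = -1). Expansion shifts the system toward the side with more moles of gas — to the left.

left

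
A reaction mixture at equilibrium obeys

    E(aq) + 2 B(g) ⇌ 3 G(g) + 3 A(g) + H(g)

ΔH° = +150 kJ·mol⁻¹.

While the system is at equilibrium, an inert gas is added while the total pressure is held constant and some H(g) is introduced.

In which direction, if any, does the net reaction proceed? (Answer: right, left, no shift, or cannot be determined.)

cannot be determined

Adding inert gas at constant total pressure expands the volume and lowers every reacting partial pressure. With Δn_gas = 7 − 2 = +5, Q moves away from K toward the side with fewer gas moles, so the system shifts toward the side with more gas moles — to the right.
Adding H (g), a product, drives the reaction to the left.
The individual effects push in opposite directions; without quantitative information the net direction cannot be determined.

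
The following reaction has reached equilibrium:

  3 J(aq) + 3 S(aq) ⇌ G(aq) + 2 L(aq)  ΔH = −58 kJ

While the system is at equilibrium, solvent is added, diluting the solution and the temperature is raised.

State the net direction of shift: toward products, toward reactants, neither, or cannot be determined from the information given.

Dilution lowers every aqueous concentration by the same factor. Δn_aq = 3 − 6 = -3, so the system shifts toward the side with more dissolved moles — to the left.
The forward reaction is exothermic. Raising T favours the endothermic direction — shift to the left.
All effects act in the same direction — net shift to the left.

left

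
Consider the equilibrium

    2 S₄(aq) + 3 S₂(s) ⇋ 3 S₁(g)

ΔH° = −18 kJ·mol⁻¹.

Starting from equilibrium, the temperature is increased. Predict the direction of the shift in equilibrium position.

left

The forward reaction is exothermic. Raising T favours the endothermic direction — shift to the left.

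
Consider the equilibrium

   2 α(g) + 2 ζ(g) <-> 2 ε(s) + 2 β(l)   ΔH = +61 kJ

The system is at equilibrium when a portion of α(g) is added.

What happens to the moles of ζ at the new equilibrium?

Adding α (g), a reactant, drives the reaction to the right.
The net shift is to the right. ζ is a reactant, so its amount decreases.

decreases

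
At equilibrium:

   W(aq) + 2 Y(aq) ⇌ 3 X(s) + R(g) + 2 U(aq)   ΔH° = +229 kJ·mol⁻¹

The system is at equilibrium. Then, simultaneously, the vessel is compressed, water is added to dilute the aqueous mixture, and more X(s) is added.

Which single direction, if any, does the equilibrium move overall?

Gas moles: reactants 0, products 1 (Δn_gas = +1). Compression shifts the system toward the side with fewer moles of gas — to the left.
Dilution lowers every aqueous concentration by the same factor. Δn_aq = 2 − 3 = -1, so the system shifts toward the side with more dissolved moles — to the left.
X is a pure solid; its activity is 1 regardless of amount, so Q is unaffected — no shift from this change.
Only the nonzero effect(s) matter; the net shift is to the left.

left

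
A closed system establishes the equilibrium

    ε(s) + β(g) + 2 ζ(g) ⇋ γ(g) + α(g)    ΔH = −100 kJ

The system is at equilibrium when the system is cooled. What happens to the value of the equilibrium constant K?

K depends on temperature via the van 't Hoff relation. The forward reaction is exothermic, so lowering T increases K.

increases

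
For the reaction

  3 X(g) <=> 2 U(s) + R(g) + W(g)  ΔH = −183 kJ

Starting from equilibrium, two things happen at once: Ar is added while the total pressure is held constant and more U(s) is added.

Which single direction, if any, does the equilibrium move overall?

left

Adding inert gas at constant total pressure expands the volume and lowers every reacting partial pressure. With Δn_gas = 2 − 3 = -1, Q moves away from K toward the side with fewer gas moles, so the system shifts toward the side with more gas moles — to the left.
U is a pure solid; its activity is 1 regardless of amount, so Q is unaffected — no shift from this change.
Only the nonzero effect(s) matter; the net shift is to the left.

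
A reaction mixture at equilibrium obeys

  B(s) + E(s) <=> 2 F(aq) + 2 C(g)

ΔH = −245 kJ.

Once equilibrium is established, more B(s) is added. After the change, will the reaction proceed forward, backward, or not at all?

B is a pure solid; its activity is 1 regardless of amount, so Q is unaffected — no shift from this change.

no shift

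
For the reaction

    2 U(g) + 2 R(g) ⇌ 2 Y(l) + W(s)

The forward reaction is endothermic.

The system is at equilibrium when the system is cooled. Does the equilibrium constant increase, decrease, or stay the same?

decreases

K depends on temperature via the van 't Hoff relation. The forward reaction is endothermic, so lowering T decreases K.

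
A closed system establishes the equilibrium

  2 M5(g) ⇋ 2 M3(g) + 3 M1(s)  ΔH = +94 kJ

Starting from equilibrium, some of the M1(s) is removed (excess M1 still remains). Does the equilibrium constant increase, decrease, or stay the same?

unchanged

The equilibrium constant depends only on temperature. This perturbation changes neither the position of equilibrium nor K.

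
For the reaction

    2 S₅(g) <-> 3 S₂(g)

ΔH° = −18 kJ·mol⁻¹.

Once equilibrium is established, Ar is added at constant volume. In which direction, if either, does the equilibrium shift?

At constant volume, adding an inert gas leaves every reacting species' partial pressure unchanged, so Q is unchanged — no shift from this change.

no shift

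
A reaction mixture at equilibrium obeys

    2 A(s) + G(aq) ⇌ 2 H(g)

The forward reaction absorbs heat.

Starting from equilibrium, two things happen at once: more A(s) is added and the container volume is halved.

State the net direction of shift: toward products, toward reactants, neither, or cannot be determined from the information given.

left

A is a pure solid; its activity is 1 regardless of amount, so Q is unaffected — no shift from this change.
Gas moles: reactants 0, products 2 (Δn_gas = +2). Compression shifts the system toward the side with fewer moles of gas — to the left.
Only the nonzero effect(s) matter; the net shift is to the left.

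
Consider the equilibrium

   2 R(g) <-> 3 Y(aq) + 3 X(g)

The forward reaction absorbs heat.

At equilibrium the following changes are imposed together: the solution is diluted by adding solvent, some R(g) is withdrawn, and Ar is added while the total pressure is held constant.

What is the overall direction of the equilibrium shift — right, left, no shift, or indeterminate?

Dilution lowers every aqueous concentration by the same factor. Δn_aq = 3 − 0 = +3, so the system shifts toward the side with more dissolved moles — to the right.
Removing R (g), a reactant, drives the reaction to the left.
Adding inert gas at constant total pressure expands the volume and lowers every reacting partial pressure. With Δn_gas = 3 − 2 = +1, Q moves away from K toward the side with fewer gas moles, so the system shifts toward the side with more gas moles — to the right.
The individual effects push in opposite directions; without quantitative information the net direction cannot be determined.

cannot be determined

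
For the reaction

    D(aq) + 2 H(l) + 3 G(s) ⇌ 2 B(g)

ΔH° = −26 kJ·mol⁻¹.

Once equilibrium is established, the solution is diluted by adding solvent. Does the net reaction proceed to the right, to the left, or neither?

left

Dilution lowers every aqueous concentration by the same factor. Δn_aq = 0 − 1 = -1, so the system shifts toward the side with more dissolved moles — to the left.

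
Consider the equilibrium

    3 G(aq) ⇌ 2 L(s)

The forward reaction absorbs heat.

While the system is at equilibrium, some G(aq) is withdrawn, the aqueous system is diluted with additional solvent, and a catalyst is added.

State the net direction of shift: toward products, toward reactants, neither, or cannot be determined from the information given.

left

Removing G (aq), a reactant, drives the reaction to the left.
Dilution lowers every aqueous concentration by the same factor. Δn_aq = 0 − 3 = -3, so the system shifts toward the side with more dissolved moles — to the left.
A catalyst speeds both forward and reverse rates equally; it changes neither Q nor K — no shift from this change.
Only the nonzero effect(s) matter; the net shift is to the left.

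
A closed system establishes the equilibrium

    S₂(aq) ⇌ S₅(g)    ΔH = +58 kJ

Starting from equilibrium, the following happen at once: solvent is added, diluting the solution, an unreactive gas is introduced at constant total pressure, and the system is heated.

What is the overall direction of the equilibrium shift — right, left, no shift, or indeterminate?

cannot be determined

Dilution lowers every aqueous concentration by the same factor. Δn_aq = 0 − 1 = -1, so the system shifts toward the side with more dissolved moles — to the left.
Adding inert gas at constant total pressure expands the volume and lowers every reacting partial pressure. With Δn_gas = 1 − 0 = +1, Q moves away from K toward the side with fewer gas moles, so the system shifts toward the side with more gas moles — to the right.
The forward reaction is endothermic. Raising T favours the endothermic direction — shift to the right.
The individual effects push in opposite directions; without quantitative information the net direction cannot be determined.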